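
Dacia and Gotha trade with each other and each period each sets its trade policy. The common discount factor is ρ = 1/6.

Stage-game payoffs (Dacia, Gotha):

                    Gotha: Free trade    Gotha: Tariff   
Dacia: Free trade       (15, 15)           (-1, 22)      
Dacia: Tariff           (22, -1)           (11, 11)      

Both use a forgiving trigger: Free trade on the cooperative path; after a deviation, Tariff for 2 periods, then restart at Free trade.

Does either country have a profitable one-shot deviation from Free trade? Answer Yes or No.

A one-shot deviation gives 22 now, then 11 for 2 periods, then back to 15.
Gain from deviating: (22−15) today; loss: (15−11) in each of the next 2 periods.
No-deviation condition: (15−11)(ρ+…+ρ^2) ≥ 22−15, i.e. ρ+…+ρ^2 ≥ 7/4.
At ρ = 1/6: ρ+…+ρ^2 = 0.1944 < 1.7500.
So cooperation is not sustainable.

Yes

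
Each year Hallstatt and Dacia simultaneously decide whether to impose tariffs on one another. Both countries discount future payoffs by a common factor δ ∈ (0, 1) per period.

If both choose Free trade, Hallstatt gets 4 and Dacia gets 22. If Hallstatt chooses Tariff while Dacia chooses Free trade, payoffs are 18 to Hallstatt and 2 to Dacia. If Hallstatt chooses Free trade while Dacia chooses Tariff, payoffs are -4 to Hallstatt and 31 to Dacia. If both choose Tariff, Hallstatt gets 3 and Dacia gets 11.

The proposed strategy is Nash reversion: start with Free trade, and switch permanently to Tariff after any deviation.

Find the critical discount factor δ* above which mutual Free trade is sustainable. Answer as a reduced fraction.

14/15

For Hallstatt: deviation gain 18−4 = 14, per-period punishment loss 4−3 = 1. IC gives δ ≥ 14/15.
For Dacia: gain 9, loss 11 per period, so δ ≥ 9/20.
The tighter constraint is Hallstatt's, so cooperation needs δ ≥ 14/15.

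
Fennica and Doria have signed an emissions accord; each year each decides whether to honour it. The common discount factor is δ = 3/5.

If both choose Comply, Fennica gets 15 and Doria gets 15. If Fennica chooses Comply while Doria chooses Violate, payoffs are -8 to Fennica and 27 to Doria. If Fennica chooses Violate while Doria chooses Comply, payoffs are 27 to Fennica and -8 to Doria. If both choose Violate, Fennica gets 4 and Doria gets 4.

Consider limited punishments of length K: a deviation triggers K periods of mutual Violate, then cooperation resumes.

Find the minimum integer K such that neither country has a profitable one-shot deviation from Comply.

3

IC: δ(1−δ^K)/(1−δ) ≥ (27−15)/(15−4) = 12/11.
With δ = 3/5: need 1 − δ^K ≥ 12/11·(1−3/5)/(3/5), i.e. δ^K ≤ 0.2727.
Since (3/5)^2 = 0.3600 and (3/5)^3 = 0.2160, the smallest such K is 3.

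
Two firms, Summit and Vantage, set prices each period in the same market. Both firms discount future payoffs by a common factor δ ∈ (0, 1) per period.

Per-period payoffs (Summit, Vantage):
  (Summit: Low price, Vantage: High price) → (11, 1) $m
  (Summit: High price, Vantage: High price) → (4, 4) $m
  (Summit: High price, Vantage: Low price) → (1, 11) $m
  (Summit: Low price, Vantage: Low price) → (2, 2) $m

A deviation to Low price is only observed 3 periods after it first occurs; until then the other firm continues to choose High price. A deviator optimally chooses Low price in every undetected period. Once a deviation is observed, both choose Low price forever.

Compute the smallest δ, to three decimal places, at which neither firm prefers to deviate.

The best deviation is to choose Low price for all 3 undetected periods, earning 11 each, then 2 forever once detected.
Deviation value: 11(1−δ^3)/(1−δ) + 2δ^3/(1−δ); cooperation value: 4/(1−δ).
IC: 4 ≥ 11(1−δ^3) + 2δ^3 = 11 − 9δ^3.
So δ^3 ≥ 7/9, giving δ ≥ (7/9)^(1/3) ≈ 0.920.

0.920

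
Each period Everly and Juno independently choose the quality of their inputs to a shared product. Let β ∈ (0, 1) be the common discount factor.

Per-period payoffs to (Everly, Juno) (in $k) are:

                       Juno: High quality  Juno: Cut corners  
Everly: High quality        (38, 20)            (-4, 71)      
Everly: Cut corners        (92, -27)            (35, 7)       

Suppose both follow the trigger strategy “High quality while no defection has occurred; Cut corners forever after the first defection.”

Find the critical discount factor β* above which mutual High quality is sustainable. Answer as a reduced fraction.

For Everly: deviation gain 92−38 = 54, per-period punishment loss 38−35 = 3. IC gives β ≥ 54/57 = 18/19.
For Juno: gain 51, loss 13 per period, so β ≥ 51/64.
The tighter constraint is Everly's, so cooperation needs β ≥ 18/19.

18/19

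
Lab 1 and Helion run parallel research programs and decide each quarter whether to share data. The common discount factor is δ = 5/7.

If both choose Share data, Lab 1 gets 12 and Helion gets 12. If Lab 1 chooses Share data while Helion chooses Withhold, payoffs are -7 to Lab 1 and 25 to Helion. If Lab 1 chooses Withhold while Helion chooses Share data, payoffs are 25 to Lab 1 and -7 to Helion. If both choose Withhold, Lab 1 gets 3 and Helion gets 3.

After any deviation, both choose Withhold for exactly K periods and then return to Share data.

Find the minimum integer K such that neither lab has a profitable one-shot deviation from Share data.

Need Σ_{k=1}^{K} δ^k ≥ (25−12)/(12−3) = 1.4444 at δ = 5/7.
At K = 2 the sum is 1.2245 < 1.4444; at K = 3 it is 1.5889 ≥ 1.4444.
So the minimum punishment length is K = 3.

3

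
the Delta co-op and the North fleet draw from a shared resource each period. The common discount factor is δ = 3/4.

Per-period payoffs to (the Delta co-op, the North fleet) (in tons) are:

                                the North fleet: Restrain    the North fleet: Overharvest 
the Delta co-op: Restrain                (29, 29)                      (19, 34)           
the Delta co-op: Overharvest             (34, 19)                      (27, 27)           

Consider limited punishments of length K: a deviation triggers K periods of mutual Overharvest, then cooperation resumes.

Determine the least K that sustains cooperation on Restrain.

No profitable deviation requires (29−27)(δ+…+δ^K) ≥ 34−29, i.e. δ+…+δ^K ≥ 5/2 ≈ 2.5000.
With δ = 3/4, the partial sums are K=1: 0.7500, K=2: 1.3125, …, K=5: 2.2881, K=6: 2.4661, K=7: 2.5995.
K = 7 is the first length at which the sum reaches 2.5000.

7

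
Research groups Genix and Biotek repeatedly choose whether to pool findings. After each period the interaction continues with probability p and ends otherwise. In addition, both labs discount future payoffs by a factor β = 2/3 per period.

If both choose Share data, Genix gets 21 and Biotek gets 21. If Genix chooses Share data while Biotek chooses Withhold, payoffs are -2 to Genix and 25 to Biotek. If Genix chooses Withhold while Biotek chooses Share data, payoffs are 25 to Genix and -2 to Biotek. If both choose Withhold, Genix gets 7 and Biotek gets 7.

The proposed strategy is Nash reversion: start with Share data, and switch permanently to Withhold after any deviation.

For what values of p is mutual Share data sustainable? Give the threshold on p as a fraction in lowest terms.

Expected continuation weight on next period's payoff is β·p = 2/3·p, which plays the role of the discount factor.
Cooperation requires 2/3·p ≥ (25−21)/(25−7) = 2/9, hence p ≥ 1/3.

1/3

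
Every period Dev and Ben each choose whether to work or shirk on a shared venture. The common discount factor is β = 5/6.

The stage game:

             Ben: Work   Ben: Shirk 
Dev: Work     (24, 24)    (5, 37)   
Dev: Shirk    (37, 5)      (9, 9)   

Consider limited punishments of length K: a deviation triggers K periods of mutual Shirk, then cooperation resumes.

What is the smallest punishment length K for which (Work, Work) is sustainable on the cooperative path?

Need Σ_{k=1}^{K} β^k ≥ (37−24)/(24−9) = 0.8667 at β = 5/6.
At K = 1 the sum is 0.8333 < 0.8667; at K = 2 it is 1.5278 ≥ 0.8667.
So the minimum punishment length is K = 2.

2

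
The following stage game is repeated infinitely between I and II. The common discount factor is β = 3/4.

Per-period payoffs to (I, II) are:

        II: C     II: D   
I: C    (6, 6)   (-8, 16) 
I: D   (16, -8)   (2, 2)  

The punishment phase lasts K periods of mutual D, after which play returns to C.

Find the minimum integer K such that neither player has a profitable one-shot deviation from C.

7

Need Σ_{k=1}^{K} β^k ≥ (16−6)/(6−2) = 2.5000 at β = 3/4.
At K = 6 the sum is 2.4661 < 2.5000; at K = 7 it is 2.5995 ≥ 2.5000.
So the minimum punishment length is K = 7.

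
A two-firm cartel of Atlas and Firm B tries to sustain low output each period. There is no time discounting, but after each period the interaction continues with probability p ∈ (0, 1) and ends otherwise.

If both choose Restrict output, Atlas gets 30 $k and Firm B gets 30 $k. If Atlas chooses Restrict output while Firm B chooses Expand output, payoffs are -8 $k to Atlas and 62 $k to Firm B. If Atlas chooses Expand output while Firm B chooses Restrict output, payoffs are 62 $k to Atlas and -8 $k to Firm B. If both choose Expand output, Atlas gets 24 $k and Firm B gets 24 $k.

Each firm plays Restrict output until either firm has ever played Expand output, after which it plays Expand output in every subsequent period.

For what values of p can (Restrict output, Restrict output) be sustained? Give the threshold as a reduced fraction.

With no time discounting, the continuation probability p plays the role of the discount factor.
Grim-trigger IC: 30/(1−p) ≥ 62 + 24p/(1−p) ⇒ p ≥ (62−30)/(62−24) = 16/19.

16/19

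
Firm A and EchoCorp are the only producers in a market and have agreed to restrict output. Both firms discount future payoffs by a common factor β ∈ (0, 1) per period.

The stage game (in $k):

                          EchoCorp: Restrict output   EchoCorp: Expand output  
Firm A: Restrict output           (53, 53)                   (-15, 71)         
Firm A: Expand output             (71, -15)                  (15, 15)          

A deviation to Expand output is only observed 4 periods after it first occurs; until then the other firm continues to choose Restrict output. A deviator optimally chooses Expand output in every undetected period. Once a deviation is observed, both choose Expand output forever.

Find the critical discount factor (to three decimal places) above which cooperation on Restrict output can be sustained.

Deviating for the 4 undetected periods gains 71−53 = 18 per period over cooperation, then loses 53−15 = 38 per period forever once punishment starts.
Gain: 18(1 + β + … + β^3); loss: 38·β^4/(1−β).
No profitable deviation ⇔ 18(1−β^4) ≤ 38·β^4, i.e. β^4 ≥ 18/(18+38) = 9/28.
Hence β ≥ (9/28)^(1/4) ≈ 0.753.

0.753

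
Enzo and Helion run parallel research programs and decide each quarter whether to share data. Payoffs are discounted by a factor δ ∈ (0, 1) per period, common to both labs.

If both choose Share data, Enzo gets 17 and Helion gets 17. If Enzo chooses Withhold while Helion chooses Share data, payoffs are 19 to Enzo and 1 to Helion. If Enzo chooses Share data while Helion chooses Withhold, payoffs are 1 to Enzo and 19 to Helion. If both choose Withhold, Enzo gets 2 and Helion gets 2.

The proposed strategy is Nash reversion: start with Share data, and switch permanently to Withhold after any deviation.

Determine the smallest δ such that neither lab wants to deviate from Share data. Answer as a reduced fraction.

2/17

Cooperation forever yields 17 each period: 17/(1−δ).
Deviating yields 19 once, then 2 forever: 19 + 2δ/(1−δ).
No profitable deviation requires 17/(1−δ) ≥ 19 + 2δ/(1−δ).
Multiplying by (1−δ): 17 ≥ 19(1−δ) + 2δ = 19 − 17δ.
So 17δ ≥ 2, i.e. δ ≥ 2/17.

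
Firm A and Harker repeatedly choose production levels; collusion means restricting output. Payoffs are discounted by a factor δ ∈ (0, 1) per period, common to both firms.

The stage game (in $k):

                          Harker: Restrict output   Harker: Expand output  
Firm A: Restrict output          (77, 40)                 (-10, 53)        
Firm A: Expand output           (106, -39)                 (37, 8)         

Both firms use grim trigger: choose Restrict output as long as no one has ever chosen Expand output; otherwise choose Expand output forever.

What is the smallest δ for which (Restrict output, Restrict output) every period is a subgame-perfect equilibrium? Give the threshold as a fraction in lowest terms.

For Firm A: deviation gain 106−77 = 29, per-period punishment loss 77−37 = 40. IC gives δ ≥ 29/69.
For Harker: gain 13, loss 32 per period, so δ ≥ 13/45.
The tighter constraint is Firm A's, so cooperation needs δ ≥ 29/69.

29/69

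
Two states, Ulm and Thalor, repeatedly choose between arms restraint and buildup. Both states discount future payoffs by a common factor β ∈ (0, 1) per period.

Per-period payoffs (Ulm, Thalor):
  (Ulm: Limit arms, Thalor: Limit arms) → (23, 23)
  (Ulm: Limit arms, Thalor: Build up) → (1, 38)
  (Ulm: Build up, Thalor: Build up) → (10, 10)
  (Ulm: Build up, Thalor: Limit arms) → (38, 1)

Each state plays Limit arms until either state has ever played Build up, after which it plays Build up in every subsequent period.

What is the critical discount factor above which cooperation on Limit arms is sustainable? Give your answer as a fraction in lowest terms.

23/(1−β) ≥ 38 + 10β/(1−β)
23 ≥ 38 − 28β
β ≥ 15/28.

15/28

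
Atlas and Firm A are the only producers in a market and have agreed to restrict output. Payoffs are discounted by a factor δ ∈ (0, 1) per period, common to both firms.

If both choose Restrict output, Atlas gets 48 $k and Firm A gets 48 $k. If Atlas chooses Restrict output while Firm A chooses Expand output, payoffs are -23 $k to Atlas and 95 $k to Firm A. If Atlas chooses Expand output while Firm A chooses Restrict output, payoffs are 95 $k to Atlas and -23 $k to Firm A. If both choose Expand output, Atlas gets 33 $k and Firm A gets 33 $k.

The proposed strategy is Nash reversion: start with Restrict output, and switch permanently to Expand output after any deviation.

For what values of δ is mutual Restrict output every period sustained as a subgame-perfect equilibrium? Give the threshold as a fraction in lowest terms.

Cooperation forever yields 48 each period: 48/(1−δ).
Deviating yields 95 once, then 33 forever: 95 + 33δ/(1−δ).
No profitable deviation requires 48/(1−δ) ≥ 95 + 33δ/(1−δ).
Multiplying by (1−δ): 48 ≥ 95(1−δ) + 33δ = 95 − 62δ.
So 62δ ≥ 47, i.e. δ ≥ 47/62.

47/62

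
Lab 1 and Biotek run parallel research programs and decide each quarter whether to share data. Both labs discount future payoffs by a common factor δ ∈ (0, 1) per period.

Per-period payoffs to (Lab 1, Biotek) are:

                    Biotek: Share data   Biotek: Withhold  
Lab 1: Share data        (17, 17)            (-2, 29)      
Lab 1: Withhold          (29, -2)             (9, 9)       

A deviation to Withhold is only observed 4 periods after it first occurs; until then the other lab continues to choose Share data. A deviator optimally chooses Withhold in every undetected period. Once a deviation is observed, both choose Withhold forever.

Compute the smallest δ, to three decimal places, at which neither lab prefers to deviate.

The best deviation is to choose Withhold for all 4 undetected periods, earning 29 each, then 9 forever once detected.
Deviation value: 29(1−δ^4)/(1−δ) + 9δ^4/(1−δ); cooperation value: 17/(1−δ).
IC: 17 ≥ 29(1−δ^4) + 9δ^4 = 29 − 20δ^4.
So δ^4 ≥ 12/20 = 3/5, giving δ ≥ (3/5)^(1/4) ≈ 0.880.

0.880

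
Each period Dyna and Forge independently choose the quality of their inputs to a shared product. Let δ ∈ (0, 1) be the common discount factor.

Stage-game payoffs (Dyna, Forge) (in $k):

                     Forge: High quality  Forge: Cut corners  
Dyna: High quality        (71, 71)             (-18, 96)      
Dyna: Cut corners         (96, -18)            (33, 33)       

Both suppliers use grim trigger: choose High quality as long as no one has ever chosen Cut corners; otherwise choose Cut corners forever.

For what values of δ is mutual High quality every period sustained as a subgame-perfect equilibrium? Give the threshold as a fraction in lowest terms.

One-period gain from deviating is 96 − 71 = 25. The loss is 71 − 33 = 38 in every subsequent period, with present value 38·δ/(1−δ).
Deviation is unprofitable when 38·δ/(1−δ) ≥ 25, i.e. δ/(1−δ) ≥ 25/38.
Equivalently δ ≥ 25/(25+38) = 25/63.

25/63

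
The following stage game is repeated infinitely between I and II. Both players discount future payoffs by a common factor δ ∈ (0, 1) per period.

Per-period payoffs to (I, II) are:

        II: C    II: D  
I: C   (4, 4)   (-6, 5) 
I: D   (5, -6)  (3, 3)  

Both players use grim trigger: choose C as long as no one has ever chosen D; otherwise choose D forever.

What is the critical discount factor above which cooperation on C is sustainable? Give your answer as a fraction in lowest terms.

Under grim trigger the critical discount factor is (T−C)/(T−P) with T = 5, C = 4, P = 3.
δ* = (5−4)/(5−3) = 1/2.

1/2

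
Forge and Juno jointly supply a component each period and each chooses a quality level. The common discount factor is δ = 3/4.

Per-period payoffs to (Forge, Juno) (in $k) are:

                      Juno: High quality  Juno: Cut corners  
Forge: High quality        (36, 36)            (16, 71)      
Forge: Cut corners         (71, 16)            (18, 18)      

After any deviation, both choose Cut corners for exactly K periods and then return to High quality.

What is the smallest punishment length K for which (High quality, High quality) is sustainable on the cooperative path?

IC: δ(1−δ^K)/(1−δ) ≥ (71−36)/(36−18) = 35/18.
With δ = 3/4: need 1 − δ^K ≥ 35/18·(1−3/4)/(3/4), i.e. δ^K ≤ 0.3519.
Since (3/4)^3 = 0.4219 and (3/4)^4 = 0.3164, the smallest such K is 4.

4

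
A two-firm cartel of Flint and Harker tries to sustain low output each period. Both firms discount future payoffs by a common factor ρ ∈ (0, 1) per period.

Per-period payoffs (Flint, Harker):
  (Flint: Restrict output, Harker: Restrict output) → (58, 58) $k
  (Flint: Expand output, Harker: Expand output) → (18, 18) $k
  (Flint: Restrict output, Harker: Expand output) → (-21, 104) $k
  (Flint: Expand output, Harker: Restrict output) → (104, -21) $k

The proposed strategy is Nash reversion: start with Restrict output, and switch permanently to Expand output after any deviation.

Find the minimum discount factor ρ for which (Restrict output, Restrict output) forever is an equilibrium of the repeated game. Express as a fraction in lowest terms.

23/43

Cooperation forever yields 58 each period: 58/(1−ρ).
Deviating yields 104 once, then 18 forever: 104 + 18ρ/(1−ρ).
No profitable deviation requires 58/(1−ρ) ≥ 104 + 18ρ/(1−ρ).
Multiplying by (1−ρ): 58 ≥ 104(1−ρ) + 18ρ = 104 − 86ρ.
So 86ρ ≥ 46, i.e. ρ ≥ 46/86 = 23/43.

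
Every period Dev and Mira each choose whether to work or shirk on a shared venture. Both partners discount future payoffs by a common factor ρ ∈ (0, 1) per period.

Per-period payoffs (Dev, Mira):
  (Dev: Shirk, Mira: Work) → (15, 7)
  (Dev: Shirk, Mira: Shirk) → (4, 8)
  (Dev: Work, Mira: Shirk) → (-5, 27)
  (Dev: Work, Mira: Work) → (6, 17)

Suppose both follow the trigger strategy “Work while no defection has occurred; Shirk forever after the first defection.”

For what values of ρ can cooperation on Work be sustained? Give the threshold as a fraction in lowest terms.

9/11

Dev: cooperation gives 6 each period; deviation gives 15 once then 4 forever.
  6/(1−ρ) ≥ 15 + 4ρ/(1−ρ) ⇒ ρ ≥ 9/11.
Mira: cooperation gives 17 each period; deviation gives 27 once then 8 forever.
  ρ ≥ 10/19.
Both must hold, so the binding constraint is Dev's: ρ ≥ 9/11.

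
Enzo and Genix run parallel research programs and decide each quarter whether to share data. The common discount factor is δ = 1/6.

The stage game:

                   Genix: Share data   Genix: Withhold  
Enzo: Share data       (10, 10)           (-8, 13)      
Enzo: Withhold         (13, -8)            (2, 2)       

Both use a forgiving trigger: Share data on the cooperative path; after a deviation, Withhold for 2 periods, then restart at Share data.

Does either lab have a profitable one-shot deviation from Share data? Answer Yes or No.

Yes

Comparing payoff streams over the 3 periods until play realigns: cooperate → 10(1+δ+…+δ^2); deviate → 13 + 2(δ+…+δ^2).
Cooperation is sustained iff (10−2)(δ+…+δ^2) ≥ 13−10.
δ+…+δ^2 = 1/6·(1−(1/6)^2)/(1−1/6) = 0.1944, and (13−10)/(10−2) = 0.3750.
0.1944 < 0.3750, so cooperation is not sustainable.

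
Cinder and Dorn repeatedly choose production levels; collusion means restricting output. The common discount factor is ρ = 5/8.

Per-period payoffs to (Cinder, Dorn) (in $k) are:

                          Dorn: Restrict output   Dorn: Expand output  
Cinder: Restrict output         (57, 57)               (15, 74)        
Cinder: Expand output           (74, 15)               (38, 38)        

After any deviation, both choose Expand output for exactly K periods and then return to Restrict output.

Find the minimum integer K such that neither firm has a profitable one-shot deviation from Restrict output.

No profitable deviation requires (57−38)(ρ+…+ρ^K) ≥ 74−57, i.e. ρ+…+ρ^K ≥ 17/19 ≈ 0.8947.
With ρ = 5/8, the partial sums are K=1: 0.6250, K=2: 1.0156.
K = 2 is the first length at which the sum reaches 0.8947.

2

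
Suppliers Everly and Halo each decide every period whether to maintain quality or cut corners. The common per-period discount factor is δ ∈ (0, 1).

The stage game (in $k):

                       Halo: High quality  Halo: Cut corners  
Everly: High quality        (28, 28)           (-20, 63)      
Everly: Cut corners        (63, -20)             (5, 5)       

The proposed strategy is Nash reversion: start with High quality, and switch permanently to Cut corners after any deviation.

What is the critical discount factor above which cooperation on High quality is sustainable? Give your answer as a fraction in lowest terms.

One-period gain from deviating is 63 − 28 = 35. The loss is 28 − 5 = 23 in every subsequent period, with present value 23·δ/(1−δ).
Deviation is unprofitable when 23·δ/(1−δ) ≥ 35, i.e. δ/(1−δ) ≥ 35/23.
Equivalently δ ≥ 35/(35+23) = 35/58.

35/58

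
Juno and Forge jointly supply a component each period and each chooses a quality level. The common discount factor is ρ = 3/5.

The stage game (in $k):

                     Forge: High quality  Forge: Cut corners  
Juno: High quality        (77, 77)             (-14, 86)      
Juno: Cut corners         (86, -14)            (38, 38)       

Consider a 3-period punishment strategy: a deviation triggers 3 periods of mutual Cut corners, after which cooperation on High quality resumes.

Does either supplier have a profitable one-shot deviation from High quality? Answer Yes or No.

A one-shot deviation gives 86 now, then 38 for 3 periods, then back to 77.
Gain from deviating: (86−77) today; loss: (77−38) in each of the next 3 periods.
No-deviation condition: (77−38)(ρ+…+ρ^3) ≥ 86−77, i.e. ρ+…+ρ^3 ≥ 3/13.
At ρ = 3/5: ρ+…+ρ^3 = 1.1760 ≥ 0.2308.
So cooperation is sustainable.

No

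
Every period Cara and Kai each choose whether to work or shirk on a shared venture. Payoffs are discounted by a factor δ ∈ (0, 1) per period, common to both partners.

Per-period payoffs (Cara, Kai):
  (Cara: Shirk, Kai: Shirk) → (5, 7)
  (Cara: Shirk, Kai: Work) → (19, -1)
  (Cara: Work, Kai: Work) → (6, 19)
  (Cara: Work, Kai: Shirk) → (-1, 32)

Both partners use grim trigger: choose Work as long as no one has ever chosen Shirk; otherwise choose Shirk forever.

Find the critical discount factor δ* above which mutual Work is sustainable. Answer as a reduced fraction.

13/14

Cara's threshold: (19−6)/(19−5) = 13/14.
Kai's threshold: (32−19)/(32−7) = 13/25.
13/14 > 13/25, so Cara binds and δ* = 13/14.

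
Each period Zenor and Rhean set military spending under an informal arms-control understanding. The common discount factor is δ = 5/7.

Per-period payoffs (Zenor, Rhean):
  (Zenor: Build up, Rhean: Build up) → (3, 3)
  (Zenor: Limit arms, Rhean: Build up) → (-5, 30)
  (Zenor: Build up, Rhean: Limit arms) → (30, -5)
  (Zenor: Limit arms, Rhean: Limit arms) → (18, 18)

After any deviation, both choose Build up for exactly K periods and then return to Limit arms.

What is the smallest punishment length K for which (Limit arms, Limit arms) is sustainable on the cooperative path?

No profitable deviation requires (18−3)(δ+…+δ^K) ≥ 30−18, i.e. δ+…+δ^K ≥ 4/5 ≈ 0.8000.
With δ = 5/7, the partial sums are K=1: 0.7143, K=2: 1.2245.
K = 2 is the first length at which the sum reaches 0.8000.

2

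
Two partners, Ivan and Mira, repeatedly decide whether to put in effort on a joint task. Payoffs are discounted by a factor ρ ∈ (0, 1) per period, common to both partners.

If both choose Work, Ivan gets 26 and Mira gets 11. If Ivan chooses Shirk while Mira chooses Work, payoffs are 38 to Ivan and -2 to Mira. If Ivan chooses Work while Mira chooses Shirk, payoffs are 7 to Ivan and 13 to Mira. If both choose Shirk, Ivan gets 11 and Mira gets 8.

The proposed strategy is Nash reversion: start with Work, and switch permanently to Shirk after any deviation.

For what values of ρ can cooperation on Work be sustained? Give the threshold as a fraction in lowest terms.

4/9

For Ivan: deviation gain 38−26 = 12, per-period punishment loss 26−11 = 15. IC gives ρ ≥ 12/27 = 4/9.
For Mira: gain 2, loss 3 per period, so ρ ≥ 2/5.
The tighter constraint is Ivan's, so cooperation needs ρ ≥ 4/9.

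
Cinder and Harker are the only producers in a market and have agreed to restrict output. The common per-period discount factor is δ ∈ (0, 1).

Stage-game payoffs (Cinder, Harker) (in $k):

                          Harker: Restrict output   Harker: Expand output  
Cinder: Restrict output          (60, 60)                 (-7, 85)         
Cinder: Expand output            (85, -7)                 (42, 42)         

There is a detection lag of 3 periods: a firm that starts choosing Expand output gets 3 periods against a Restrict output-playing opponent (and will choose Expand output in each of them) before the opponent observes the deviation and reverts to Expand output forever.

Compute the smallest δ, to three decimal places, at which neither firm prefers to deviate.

The best deviation is to choose Expand output for all 3 undetected periods, earning 85 each, then 42 forever once detected.
Deviation value: 85(1−δ^3)/(1−δ) + 42δ^3/(1−δ); cooperation value: 60/(1−δ).
IC: 60 ≥ 85(1−δ^3) + 42δ^3 = 85 − 43δ^3.
So δ^3 ≥ 25/43, giving δ ≥ (25/43)^(1/3) ≈ 0.835.

0.835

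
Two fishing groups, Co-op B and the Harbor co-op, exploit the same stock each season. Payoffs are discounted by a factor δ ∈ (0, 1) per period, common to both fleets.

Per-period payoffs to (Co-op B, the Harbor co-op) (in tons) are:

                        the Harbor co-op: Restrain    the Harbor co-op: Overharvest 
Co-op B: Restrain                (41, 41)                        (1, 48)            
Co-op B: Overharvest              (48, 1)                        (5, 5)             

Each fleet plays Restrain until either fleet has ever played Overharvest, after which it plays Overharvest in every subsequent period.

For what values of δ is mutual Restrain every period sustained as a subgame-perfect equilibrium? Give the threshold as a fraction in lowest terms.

Under grim trigger the critical discount factor is (T−C)/(T−P) with T = 48, C = 41, P = 5.
δ* = (48−41)/(48−5) = 7/43.

7/43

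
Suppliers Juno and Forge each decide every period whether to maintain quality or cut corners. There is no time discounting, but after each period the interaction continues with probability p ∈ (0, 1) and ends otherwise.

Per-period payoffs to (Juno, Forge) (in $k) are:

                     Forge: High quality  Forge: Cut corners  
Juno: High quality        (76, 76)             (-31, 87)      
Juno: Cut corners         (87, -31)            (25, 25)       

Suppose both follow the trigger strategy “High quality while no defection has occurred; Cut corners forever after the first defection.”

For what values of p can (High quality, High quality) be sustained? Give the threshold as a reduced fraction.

Expected cooperation value is 76 + p·76 + p²·76 + … = 76/(1−p); deviation gives 87 + p·25/(1−p).
76 ≥ 87(1−p) + 25p ⇒ 62p ≥ 11 ⇒ p ≥ 11/62.

11/62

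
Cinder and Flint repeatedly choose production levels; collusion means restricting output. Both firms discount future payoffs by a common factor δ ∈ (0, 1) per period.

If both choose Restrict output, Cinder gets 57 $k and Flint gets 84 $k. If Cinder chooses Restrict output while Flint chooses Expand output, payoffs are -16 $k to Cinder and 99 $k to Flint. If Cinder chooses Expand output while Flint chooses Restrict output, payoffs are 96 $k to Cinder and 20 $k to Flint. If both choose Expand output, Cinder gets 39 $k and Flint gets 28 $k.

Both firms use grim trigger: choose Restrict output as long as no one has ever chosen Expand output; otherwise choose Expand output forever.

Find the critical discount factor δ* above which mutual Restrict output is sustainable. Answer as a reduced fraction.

13/19

Cinder's threshold: (96−57)/(96−39) = 13/19.
Flint's threshold: (99−84)/(99−28) = 15/71.
13/19 > 15/71, so Cinder binds and δ* = 13/19.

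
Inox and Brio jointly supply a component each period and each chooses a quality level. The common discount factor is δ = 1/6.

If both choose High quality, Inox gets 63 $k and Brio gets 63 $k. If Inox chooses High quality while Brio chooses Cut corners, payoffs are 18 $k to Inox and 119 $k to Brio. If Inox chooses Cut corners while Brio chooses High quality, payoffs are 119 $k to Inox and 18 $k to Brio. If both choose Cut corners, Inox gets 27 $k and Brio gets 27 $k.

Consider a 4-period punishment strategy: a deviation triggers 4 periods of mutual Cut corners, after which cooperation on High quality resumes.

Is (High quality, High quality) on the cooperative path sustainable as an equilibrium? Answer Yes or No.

Comparing payoff streams over the 5 periods until play realigns: cooperate → 63(1+δ+…+δ^4); deviate → 119 + 27(δ+…+δ^4).
Cooperation is sustained iff (63−27)(δ+…+δ^4) ≥ 119−63.
δ+…+δ^4 = 1/6·(1−(1/6)^4)/(1−1/6) = 0.1998, and (119−63)/(63−27) = 1.5556.
0.1998 < 1.5556, so cooperation is not sustainable.

No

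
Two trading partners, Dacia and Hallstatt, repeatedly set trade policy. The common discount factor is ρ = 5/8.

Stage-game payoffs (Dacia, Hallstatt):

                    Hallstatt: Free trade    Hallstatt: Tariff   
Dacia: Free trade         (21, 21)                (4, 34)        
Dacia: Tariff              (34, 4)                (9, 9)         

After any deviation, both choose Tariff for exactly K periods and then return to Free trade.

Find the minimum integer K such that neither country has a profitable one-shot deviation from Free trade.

3

Need Σ_{k=1}^{K} ρ^k ≥ (34−21)/(21−9) = 1.0833 at ρ = 5/8.
At K = 2 the sum is 1.0156 < 1.0833; at K = 3 it is 1.2598 ≥ 1.0833.
So the minimum punishment length is K = 3.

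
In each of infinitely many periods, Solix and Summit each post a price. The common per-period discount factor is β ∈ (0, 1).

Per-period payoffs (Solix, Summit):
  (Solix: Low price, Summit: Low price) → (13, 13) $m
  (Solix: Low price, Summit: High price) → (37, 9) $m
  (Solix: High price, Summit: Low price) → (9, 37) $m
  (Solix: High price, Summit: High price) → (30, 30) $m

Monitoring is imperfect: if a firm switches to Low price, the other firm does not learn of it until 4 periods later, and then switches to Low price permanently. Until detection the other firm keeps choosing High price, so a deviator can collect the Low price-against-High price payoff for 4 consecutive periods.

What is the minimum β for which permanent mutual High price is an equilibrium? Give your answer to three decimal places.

0.735

The best deviation is to choose Low price for all 4 undetected periods, earning 37 each, then 13 forever once detected.
Deviation value: 37(1−β^4)/(1−β) + 13β^4/(1−β); cooperation value: 30/(1−β).
IC: 30 ≥ 37(1−β^4) + 13β^4 = 37 − 24β^4.
So β^4 ≥ 7/24, giving β ≥ (7/24)^(1/4) ≈ 0.735.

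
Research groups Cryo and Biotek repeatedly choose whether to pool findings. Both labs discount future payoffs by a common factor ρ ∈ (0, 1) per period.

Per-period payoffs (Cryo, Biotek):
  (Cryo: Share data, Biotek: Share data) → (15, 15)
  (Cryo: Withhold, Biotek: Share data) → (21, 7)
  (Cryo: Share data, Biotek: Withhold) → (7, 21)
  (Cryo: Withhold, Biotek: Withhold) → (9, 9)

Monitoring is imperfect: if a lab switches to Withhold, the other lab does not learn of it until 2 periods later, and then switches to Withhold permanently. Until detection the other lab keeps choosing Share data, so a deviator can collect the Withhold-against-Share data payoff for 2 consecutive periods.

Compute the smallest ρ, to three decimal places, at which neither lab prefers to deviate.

Deviating for the 2 undetected periods gains 21−15 = 6 per period over cooperation, then loses 15−9 = 6 per period forever once punishment starts.
Gain: 6(1 + ρ + … + ρ^1); loss: 6·ρ^2/(1−ρ).
No profitable deviation ⇔ 6(1−ρ^2) ≤ 6·ρ^2, i.e. ρ^2 ≥ 6/(6+6) = 1/2.
Hence ρ ≥ (1/2)^(1/2) ≈ 0.707.

0.707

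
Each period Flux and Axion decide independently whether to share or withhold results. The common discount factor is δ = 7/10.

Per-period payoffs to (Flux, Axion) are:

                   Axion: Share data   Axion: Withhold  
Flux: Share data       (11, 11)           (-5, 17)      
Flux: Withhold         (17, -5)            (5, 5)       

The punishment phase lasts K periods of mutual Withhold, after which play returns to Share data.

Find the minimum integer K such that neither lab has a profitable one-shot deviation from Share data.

2

Need Σ_{k=1}^{K} δ^k ≥ (17−11)/(11−5) = 1.0000 at δ = 7/10.
At K = 1 the sum is 0.7000 < 1.0000; at K = 2 it is 1.1900 ≥ 1.0000.
So the minimum punishment length is K = 2.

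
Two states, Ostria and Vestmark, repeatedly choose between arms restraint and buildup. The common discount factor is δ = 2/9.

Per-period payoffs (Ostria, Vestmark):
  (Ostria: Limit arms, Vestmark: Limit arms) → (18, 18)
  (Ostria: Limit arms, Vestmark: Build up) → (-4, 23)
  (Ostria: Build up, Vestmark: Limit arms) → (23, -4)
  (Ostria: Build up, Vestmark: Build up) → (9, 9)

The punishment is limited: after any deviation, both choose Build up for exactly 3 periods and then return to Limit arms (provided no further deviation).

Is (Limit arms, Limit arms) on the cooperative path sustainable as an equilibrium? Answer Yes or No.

IC: δ+…+δ^3 ≥ (23−18)/(18−9) = 5/9.
At δ = 2/9: partial sum = 0.2826 < 0.5556. Cooperation not sustainable.

No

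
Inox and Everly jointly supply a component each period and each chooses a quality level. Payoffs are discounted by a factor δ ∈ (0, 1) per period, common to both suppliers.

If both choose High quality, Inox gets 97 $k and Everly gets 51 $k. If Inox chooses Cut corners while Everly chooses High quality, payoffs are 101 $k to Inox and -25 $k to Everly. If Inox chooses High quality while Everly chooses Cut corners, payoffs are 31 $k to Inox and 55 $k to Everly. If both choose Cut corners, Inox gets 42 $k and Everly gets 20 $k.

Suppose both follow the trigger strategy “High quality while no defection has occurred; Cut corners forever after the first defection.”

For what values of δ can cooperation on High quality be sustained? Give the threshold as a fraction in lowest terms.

Inox: cooperation gives 97 each period; deviation gives 101 once then 42 forever.
  97/(1−δ) ≥ 101 + 42δ/(1−δ) ⇒ δ ≥ 4/59.
Everly: cooperation gives 51 each period; deviation gives 55 once then 20 forever.
  δ ≥ 4/35.
Both must hold, so the binding constraint is Everly's: δ ≥ 4/35.

4/35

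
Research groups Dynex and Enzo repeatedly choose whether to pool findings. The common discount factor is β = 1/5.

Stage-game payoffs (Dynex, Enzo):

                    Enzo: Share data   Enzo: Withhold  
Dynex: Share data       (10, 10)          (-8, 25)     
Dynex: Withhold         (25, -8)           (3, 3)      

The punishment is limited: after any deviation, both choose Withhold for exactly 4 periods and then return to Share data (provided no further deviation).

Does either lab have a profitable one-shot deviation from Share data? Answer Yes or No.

Yes

A one-shot deviation gives 25 now, then 3 for 4 periods, then back to 10.
Gain from deviating: (25−10) today; loss: (10−3) in each of the next 4 periods.
No-deviation condition: (10−3)(β+…+β^4) ≥ 25−10, i.e. β+…+β^4 ≥ 15/7.
At β = 1/5: β+…+β^4 = 0.2496 < 2.1429.
So cooperation is not sustainable.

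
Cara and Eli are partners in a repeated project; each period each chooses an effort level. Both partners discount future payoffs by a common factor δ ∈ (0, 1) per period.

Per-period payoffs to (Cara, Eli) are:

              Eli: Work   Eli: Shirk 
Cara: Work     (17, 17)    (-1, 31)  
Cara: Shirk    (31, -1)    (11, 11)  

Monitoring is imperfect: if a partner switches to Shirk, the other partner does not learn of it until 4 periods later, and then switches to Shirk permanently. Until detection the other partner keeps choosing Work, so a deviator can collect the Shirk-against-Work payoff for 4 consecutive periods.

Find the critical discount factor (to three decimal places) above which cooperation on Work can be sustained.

A deviator earns 31 for 4 periods, then 11 forever; cooperating earns 17 forever. Multiplying the IC by (1−δ):
17 ≥ 31(1−δ^4) + 11δ^4, so 20·δ^4 ≥ 14 and δ^4 ≥ 7/10.
δ ≥ (7/10)^(1/4) ≈ 0.915.

0.915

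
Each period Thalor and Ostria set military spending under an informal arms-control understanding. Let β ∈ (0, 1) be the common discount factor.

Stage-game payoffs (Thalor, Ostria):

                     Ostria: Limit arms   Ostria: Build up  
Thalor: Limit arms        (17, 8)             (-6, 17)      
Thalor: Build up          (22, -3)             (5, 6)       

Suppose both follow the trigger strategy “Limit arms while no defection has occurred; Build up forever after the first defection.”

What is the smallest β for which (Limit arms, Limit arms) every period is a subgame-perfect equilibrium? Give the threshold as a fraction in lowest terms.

9/11

Thalor: cooperation gives 17 each period; deviation gives 22 once then 5 forever.
  17/(1−β) ≥ 22 + 5β/(1−β) ⇒ β ≥ 5/17.
Ostria: cooperation gives 8 each period; deviation gives 17 once then 6 forever.
  β ≥ 9/11.
Both must hold, so the binding constraint is Ostria's: β ≥ 9/11.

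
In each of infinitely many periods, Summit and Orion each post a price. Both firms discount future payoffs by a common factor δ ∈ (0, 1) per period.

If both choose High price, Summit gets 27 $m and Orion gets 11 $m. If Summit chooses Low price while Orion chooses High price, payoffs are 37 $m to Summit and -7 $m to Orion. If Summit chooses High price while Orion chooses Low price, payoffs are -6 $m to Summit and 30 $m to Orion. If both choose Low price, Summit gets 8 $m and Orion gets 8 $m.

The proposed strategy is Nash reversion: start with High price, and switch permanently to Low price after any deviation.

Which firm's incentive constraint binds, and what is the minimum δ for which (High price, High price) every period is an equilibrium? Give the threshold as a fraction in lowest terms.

Summit's threshold: (37−27)/(37−8) = 10/29.
Orion's threshold: (30−11)/(30−8) = 19/22.
10/29 < 19/22, so Orion binds and δ* = 19/22.

Orion; δ ≥ 19/22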